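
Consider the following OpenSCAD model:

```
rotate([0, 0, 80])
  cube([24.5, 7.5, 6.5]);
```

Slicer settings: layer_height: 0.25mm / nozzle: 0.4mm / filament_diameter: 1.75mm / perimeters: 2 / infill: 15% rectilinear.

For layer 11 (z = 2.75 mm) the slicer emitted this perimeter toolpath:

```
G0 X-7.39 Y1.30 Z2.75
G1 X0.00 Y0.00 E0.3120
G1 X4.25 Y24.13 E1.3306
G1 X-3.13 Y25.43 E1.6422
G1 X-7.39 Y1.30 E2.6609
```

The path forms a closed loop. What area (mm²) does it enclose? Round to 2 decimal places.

183.73 mm²

Apply the shoelace formula to the sequence of (X, Y) vertices; enclosed area = 183.73 mm².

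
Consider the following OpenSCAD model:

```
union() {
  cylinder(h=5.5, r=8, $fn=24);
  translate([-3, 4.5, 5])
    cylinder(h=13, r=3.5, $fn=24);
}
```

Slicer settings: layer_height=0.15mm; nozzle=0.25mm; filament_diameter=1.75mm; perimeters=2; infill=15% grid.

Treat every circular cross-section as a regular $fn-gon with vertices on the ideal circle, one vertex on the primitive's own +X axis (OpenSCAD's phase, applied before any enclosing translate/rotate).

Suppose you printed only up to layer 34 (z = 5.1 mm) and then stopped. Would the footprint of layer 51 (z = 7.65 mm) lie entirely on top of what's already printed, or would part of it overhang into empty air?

Compare the two slices. At z = 5.1: the r=8 cylinder contributes a regular 24-gon of circumradius 8 (area = (24/2)·8.000²·sin(360°/24) = 198.77 mm²); the r=3.5 cylinder at (-3, 4.5) gives a regular 24-gon of circumradius 3.5 (constant along its height) (area = (24/2)·3.500²·sin(360°/24) = 38.05 mm²); Combining (union): the regions partially overlap — summed areas 236.82 mm² minus the doubly-counted overlap 34.26 mm² gives 202.56 mm² — area = 202.56 mm². At z = 7.65: the cylinder is absent (z outside [0, 5.5]); the r=3.5 cylinder at (-3, 4.5) contributes a regular 24-gon of circumradius 3.5 (area = (24/2)·3.500²·sin(360°/24) = 38.05 mm²); Merging all regions: only the r=3.5 cylinder at (-3, 4.5) is present, so the union is just that shape — area = 38.05 mm². Checking containment: the cross-section at z = 7.65 is a subset of the cross-section at z = 5.1.

entirely on top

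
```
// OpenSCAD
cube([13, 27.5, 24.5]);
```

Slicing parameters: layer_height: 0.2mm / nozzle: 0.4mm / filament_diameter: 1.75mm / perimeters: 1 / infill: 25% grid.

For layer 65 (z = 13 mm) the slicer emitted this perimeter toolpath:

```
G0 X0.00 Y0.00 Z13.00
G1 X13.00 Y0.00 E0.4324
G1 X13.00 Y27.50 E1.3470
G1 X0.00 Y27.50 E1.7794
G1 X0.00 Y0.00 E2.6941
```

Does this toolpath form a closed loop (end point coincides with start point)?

yes

Start point (G0): (0.00, 0.00). End point (last G1): the path returns to the start — closed.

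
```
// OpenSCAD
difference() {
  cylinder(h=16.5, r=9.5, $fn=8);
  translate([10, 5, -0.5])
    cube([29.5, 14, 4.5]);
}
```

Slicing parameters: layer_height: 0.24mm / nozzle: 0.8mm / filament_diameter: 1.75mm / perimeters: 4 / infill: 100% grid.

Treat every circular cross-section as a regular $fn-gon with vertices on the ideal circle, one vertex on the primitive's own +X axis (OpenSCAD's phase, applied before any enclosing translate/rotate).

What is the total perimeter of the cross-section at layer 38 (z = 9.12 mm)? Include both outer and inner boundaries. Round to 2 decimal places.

58.17 mm

At z = 9.12 mm: the r=9.5 cylinder contributes a regular 8-gon of circumradius 9.5 (perimeter = 2·8·9.500·sin(180°/8) = 58.17 mm); the cube at (10, 5) is not intersected at this z (z outside [-0.5, 4]); Subtracting the remaining from the first: none of the subtracted shapes is present at this height, so the r=9.5 cylinder is unchanged — boundary = 58.17 mm. Overall, the cross-section is a single solid region. Total boundary length (outer) = 58.17 mm.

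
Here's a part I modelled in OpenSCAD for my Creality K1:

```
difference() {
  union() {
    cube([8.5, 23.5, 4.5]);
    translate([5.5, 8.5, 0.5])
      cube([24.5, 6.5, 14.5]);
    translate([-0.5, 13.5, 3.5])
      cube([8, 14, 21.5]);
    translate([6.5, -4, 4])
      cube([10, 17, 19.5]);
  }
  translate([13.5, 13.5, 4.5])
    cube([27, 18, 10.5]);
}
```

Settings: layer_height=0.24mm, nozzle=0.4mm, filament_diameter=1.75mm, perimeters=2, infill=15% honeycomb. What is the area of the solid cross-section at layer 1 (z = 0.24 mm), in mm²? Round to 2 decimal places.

199.75 mm²

At z = 0.24 mm: the 8.5×23.5 cube contributes its full rectangle (area 199.75 mm²); the cube at (5.5, 8.5) is absent (z outside [0.5, 15]); the cube at (-0.5, 13.5) does not reach this height (z outside [3.5, 25]); the cube at (6.5, -4) does not reach this height (z outside [4, 23.5]); Combining (union): only the 8.5×23.5 cube is present, so the union is just that shape — area = 199.75 mm²; the cube at (13.5, 13.5) is absent (z outside [4.5, 15]); Subtracting the remaining from the first: none of the subtracted shapes is present at this height, so the result so far is unchanged — area = 199.75 mm². Overall, the cross-section is a single solid region. Net area = 199.75 mm².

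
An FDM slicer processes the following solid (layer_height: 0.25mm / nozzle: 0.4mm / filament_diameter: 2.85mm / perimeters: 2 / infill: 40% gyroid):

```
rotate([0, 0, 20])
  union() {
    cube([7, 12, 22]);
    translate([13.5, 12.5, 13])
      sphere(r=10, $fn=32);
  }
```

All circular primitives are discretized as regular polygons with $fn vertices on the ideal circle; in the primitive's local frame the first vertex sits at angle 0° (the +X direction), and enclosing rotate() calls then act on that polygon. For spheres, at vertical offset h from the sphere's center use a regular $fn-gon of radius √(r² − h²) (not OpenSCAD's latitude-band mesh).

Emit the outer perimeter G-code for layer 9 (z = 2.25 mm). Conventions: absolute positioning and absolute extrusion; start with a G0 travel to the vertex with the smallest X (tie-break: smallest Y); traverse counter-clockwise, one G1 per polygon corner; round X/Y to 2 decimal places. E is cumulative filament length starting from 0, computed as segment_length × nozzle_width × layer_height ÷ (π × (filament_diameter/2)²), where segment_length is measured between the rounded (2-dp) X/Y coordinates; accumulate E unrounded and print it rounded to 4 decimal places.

G0 X-4.10 Y11.28 Z2.25
G1 X0.00 Y0.00 E0.1881
G1 X6.58 Y2.39 E0.2979
G1 X2.47 Y13.67 E0.4861
G1 X-4.10 Y11.28 E0.5957

At z = 2.25 mm: the cube is present — its section is the full 7×12 rectangle; the sphere at (13.5, 12.5) does not reach this height (|z−center|=10.750 > r=10); Taking the union: only the 7×12 cube is present, so the union is just that shape — 1 connected region; (whole slice rotated 20° about Z — lengths, areas and connectivity unchanged). The outline is a single polygon with 4 vertices. Extrusion per mm of travel: 0.4 × 0.25 / (π × 1.425²) = 0.015675. Accumulating E over each segment gives final E = 0.5957.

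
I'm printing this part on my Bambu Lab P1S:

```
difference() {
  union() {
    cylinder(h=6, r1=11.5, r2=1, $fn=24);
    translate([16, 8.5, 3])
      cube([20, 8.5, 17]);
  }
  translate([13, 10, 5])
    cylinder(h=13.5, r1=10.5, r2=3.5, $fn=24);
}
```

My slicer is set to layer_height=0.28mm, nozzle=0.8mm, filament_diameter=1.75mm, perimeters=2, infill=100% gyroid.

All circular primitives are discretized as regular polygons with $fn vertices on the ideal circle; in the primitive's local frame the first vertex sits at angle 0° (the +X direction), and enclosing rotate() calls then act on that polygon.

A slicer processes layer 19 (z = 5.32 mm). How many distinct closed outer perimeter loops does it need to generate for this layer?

2

At z = 5.32 mm: the cone contributes a regular 24-gon of circumradius 2.190 (interpolated between r1=11.5 and r2=1 at t=0.887); the cube at (16, 8.5) (footprint 20×8.5) is included at this height; Taking the union: the 2 present regions are separate (no shared area or edge), so areas and boundary lengths simply add and each stays a separate island — 2 connected regions; the cone at (13, 10): at t=0.024 of its height the radius interpolates to r₁+(r₂−r₁)t = 10.334, giving a regular 24-gon of that circumradius; After the difference (first − rest): starting from the result so far, the cone at (13, 10) partially overlaps it — only the 55.73 mm² overlap (of its 331.68 mm²) is removed, clipping the outline — 2 connected regions. The result has 2 disconnected regions.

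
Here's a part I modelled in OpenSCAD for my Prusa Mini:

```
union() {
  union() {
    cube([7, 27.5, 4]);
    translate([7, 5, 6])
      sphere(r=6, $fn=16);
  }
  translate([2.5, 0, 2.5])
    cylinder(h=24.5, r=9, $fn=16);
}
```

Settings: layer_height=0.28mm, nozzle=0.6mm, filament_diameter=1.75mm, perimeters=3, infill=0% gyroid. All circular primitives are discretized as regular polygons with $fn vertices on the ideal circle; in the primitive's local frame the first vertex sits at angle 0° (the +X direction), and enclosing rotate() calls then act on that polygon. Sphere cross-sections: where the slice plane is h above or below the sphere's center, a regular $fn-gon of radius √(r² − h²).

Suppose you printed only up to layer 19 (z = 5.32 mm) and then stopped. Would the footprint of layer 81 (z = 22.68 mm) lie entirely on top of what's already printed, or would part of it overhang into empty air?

Compare the two slices. At z = 5.32: the cube is not intersected at this z (z outside [0, 4]); the sphere at (7, 5): section is a regular 16-gon, circumradius = √(r²−h²) = √(6²−0.68²) = 5.961 (area = (16/2)·5.961²·sin(360°/16) = 108.80 mm²); Combining (union): only the r=6 sphere at (7, 5) is present, so the union is just that shape — area = 108.80 mm²; the cylinder at (2.5, 0): section is a regular 16-gon, circumradius r=9 (area = (16/2)·9.000²·sin(360°/16) = 247.98 mm²); Taking the union: the regions partially overlap — summed areas 356.78 mm² minus the doubly-counted overlap 71.49 mm² gives 285.28 mm² — area = 285.28 mm². At z = 22.68: the cube does not reach this height (z outside [0, 4]); the sphere at (7, 5) does not reach this height (|z−center|=16.680 > r=6); Taking the union: nothing is present at this height; the r=9 cylinder at (2.5, 0) contributes a regular 16-gon of circumradius 9 (area = (16/2)·9.000²·sin(360°/16) = 247.98 mm²); Taking the union: only the r=9 cylinder at (2.5, 0) is present, so the union is just that shape — area = 247.98 mm². Checking containment: the cross-section at z = 22.68 is a subset of the cross-section at z = 5.32.

entirely on top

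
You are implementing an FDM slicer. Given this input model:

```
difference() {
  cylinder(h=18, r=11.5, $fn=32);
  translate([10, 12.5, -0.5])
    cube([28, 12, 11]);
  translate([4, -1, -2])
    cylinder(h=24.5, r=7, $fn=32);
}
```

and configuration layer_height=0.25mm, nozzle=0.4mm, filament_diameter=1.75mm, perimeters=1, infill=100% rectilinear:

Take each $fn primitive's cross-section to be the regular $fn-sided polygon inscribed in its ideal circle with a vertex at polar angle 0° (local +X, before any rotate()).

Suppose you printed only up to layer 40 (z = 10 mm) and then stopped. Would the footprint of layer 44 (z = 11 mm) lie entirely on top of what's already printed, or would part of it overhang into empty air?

Compare the two slices. At z = 10: the r=11.5 cylinder contributes a regular 32-gon of circumradius 11.5 (area = (32/2)·11.500²·sin(360°/32) = 412.81 mm²); the cube at (10, 12.5) is present — its section is the full 28×12 rectangle (area 336.00 mm²); the r=7 cylinder at (4, -1) contributes a regular 32-gon of circumradius 7 (area = (32/2)·7.000²·sin(360°/32) = 152.95 mm²); Subtracting the remaining from the first: starting from the r=11.5 cylinder (412.81 mm²), the 28×12 cube at (10, 12.5) misses the remaining region (no effect); the r=7 cylinder at (4, -1) lies wholly inside it (removes its full 152.95 mm² and its 43.91 mm outline becomes a hole wall) — area = 259.86 mm². At z = 11: the r=11.5 cylinder gives a regular 32-gon of circumradius 11.5 (constant along its height) (area = (32/2)·11.500²·sin(360°/32) = 412.81 mm²); the cube at (10, 12.5) does not reach this height (z outside [-0.5, 10.5]); the r=7 cylinder at (4, -1) contributes a regular 32-gon of circumradius 7 (area = (32/2)·7.000²·sin(360°/32) = 152.95 mm²); After the difference (first − rest): starting from the r=11.5 cylinder (412.81 mm²), the r=7 cylinder at (4, -1) lies wholly inside it (removes its full 152.95 mm² and its 43.91 mm outline becomes a hole wall) — area = 259.86 mm². Checking containment: the cross-section at z = 11 is a subset of the cross-section at z = 10.

entirely on top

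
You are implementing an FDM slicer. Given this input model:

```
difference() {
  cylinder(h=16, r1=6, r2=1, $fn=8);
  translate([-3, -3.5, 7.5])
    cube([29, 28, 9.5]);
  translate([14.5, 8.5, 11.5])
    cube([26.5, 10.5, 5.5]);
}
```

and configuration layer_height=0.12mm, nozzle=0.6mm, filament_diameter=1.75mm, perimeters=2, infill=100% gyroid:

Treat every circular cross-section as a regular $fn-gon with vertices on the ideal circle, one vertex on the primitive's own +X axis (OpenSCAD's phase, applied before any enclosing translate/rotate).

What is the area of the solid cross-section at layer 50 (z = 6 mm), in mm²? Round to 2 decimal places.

At z = 6 mm: the cone contributes a regular 8-gon of circumradius 4.125 (interpolated between r1=6 and r2=1 at t=0.375) (area = (8/2)·4.125²·sin(360°/8) = 48.13 mm²); the cube at (-3, -3.5) is not intersected at this z (z outside [7.5, 17]); the cube at (14.5, 8.5) does not reach this height (z outside [11.5, 17]); Subtracting the remaining from the first: none of the subtracted shapes is present at this height, so the cone is unchanged — area = 48.13 mm². Overall, the cross-section is a single solid region. Net area = 48.13 mm².

48.13 mm²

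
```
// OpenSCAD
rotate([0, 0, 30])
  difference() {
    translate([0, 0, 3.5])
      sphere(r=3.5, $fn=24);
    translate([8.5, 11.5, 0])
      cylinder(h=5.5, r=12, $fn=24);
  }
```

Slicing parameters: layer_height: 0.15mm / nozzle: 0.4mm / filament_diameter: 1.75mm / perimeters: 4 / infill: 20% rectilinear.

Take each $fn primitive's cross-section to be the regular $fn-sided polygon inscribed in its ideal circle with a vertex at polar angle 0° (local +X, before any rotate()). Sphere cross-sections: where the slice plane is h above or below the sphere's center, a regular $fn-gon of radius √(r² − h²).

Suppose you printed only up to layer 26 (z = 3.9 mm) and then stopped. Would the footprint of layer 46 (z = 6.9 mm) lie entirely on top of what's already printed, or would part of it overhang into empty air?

Compare the two slices. At z = 3.9: the r=3.5 sphere slices to a regular 24-gon of circumradius 3.477 (√(r²−h²) with h=0.4 from center) (area = (24/2)·3.477²·sin(360°/24) = 37.55 mm²); the r=12 cylinder at (8.5, 11.5) contributes a regular 24-gon of circumradius 12 (area = (24/2)·12.000²·sin(360°/24) = 447.24 mm²); Taking the first minus the rest: starting from the r=3.5 sphere (37.55 mm²), the r=12 cylinder at (8.5, 11.5) partially overlaps it — only the 3.44 mm² overlap (of its 447.24 mm²) is removed, clipping the outline — area = 34.11 mm²; (rotated 30° about Z; rotation is an isometry so areas/perimeters/island counts are preserved). At z = 6.9: the r=3.5 sphere contributes a regular 24-gon of circumradius √(3.5²−3.4²) = 0.831 (area = (24/2)·0.831²·sin(360°/24) = 2.14 mm²); the cylinder at (8.5, 11.5) is not intersected at this z (z outside [0, 5.5]); Taking the first minus the rest: none of the subtracted shapes is present at this height, so the r=3.5 sphere is unchanged — area = 2.14 mm²; (rotated 30° about Z; rotation is an isometry so areas/perimeters/island counts are preserved). Checking containment: the cross-section at z = 6.9 is a subset of the cross-section at z = 3.9.

entirely on top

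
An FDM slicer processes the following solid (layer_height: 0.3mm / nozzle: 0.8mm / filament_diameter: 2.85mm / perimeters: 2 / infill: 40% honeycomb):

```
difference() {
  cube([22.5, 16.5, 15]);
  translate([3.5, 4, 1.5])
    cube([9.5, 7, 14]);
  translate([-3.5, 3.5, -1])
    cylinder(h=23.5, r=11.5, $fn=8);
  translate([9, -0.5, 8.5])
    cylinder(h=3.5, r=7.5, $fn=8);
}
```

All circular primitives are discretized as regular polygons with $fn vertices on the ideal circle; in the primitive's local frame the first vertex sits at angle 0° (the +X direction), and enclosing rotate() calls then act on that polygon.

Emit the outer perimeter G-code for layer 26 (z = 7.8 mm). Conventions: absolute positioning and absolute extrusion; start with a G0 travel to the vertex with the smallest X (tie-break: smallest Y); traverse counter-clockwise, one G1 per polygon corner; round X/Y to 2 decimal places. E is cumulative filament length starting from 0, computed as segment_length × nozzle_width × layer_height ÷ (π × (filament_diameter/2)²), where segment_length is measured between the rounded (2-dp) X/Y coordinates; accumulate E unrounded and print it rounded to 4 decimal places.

At z = 7.8 mm: the cube (footprint 22.5×16.5) is included at this height; the cube at (3.5, 4) (footprint 9.5×7) is included at this height; the r=11.5 cylinder at (-3.5, 3.5) gives a regular 8-gon of circumradius 11.5 (constant along its height); the cylinder at (9, -0.5) does not reach this height (z outside [8.5, 12]); After the difference (first − rest): starting from the 22.5×16.5 cube, the 9.5×7 cube at (3.5, 4) lies wholly inside it (removes its full 66.50 mm² and its 33.00 mm outline becomes a hole wall); the r=11.5 cylinder at (-3.5, 3.5) partially overlaps it — only the 61.36 mm² overlap (of its 374.06 mm²) is removed, clipping the outline — 1 connected region. The outline is a single polygon with 11 vertices. Extrusion per mm of travel: 0.8 × 0.3 / (π × 1.425²) = 0.037621. Accumulating E over each segment gives final E = 3.3199.

G0 X0.00 Y13.55 Z7.80
G1 X4.63 Y11.63 E0.1886
G1 X4.89 Y11.00 E0.2142
G1 X13.00 Y11.00 E0.5193
G1 X13.00 Y4.00 E0.7827
G1 X7.79 Y4.00 E0.9787
G1 X8.00 Y3.50 E0.9991
G1 X6.55 Y0.00 E1.1416
G1 X22.50 Y0.00 E1.7417
G1 X22.50 Y16.50 E2.3624
G1 X0.00 Y16.50 E3.2089
G1 X0.00 Y13.55 E3.3199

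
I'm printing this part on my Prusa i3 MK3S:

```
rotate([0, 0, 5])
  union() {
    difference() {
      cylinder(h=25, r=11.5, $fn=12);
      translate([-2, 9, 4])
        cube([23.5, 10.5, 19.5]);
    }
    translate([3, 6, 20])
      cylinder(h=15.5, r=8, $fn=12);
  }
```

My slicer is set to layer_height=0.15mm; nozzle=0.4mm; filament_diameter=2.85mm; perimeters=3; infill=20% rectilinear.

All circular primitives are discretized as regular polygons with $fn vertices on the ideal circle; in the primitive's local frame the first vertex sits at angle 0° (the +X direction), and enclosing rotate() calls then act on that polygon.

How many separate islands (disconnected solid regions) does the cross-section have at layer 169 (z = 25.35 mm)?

1

At z = 25.35 mm: the cylinder is absent (z outside [0, 25]); the cube at (-2, 9) is not intersected at this z (z outside [4, 23.5]); After the difference (first − rest): the first operand is absent here, so nothing remains; the r=8 cylinder at (3, 6) contributes a regular 12-gon of circumradius 8; Taking the union: only the r=8 cylinder at (3, 6) is present, so the union is just that shape — 1 connected region; (rotated 5° about Z; rotation is an isometry so areas/perimeters/island counts are preserved). Overall, the cross-section is a single solid region. Island count = 1.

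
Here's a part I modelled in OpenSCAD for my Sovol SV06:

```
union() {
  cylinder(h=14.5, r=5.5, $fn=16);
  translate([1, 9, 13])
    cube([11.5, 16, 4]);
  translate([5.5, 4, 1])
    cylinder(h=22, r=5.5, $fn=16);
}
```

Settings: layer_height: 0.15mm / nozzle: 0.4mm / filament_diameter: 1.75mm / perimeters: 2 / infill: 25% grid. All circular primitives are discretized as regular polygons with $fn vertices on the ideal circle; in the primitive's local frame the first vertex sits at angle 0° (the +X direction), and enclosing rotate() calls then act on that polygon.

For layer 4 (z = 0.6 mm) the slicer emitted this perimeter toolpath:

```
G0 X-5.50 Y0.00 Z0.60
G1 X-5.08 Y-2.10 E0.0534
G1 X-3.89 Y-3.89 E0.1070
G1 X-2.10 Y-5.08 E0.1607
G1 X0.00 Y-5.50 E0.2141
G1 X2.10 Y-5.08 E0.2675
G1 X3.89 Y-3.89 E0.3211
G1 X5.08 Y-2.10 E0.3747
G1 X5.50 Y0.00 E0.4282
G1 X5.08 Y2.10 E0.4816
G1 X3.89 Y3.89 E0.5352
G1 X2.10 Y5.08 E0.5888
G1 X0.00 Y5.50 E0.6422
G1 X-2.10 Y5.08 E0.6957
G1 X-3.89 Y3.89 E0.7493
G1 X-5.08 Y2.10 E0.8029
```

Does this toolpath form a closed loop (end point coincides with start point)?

Start point (G0): (-5.50, 0.00). End point (last G1): the path does not return to the start — open.

no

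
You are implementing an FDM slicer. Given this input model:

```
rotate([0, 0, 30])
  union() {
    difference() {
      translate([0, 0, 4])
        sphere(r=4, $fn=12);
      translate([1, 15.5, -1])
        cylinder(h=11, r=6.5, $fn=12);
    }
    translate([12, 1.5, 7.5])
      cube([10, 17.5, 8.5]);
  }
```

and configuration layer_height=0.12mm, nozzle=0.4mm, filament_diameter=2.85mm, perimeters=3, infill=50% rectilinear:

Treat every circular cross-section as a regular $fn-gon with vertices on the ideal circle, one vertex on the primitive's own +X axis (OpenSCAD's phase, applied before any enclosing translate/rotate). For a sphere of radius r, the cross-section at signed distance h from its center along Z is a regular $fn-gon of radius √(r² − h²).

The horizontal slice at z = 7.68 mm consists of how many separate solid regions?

At z = 7.68 mm: the sphere: section is a regular 12-gon, circumradius = √(r²−h²) = √(4²−3.68²) = 1.568; the r=6.5 cylinder at (1, 15.5) contributes a regular 12-gon of circumradius 6.5; Taking the first minus the rest: starting from the r=4 sphere, the r=6.5 cylinder at (1, 15.5) misses the remaining region (no effect) — 1 connected region; the cube at (12, 1.5) is present — its section is the full 10×17.5 rectangle; Merging all regions: the 2 present regions are separate (no shared area or edge), so areas and boundary lengths simply add and each stays a separate island — 2 connected regions; (rotated 30° about Z; rotation is an isometry so areas/perimeters/island counts are preserved). The result has 2 disconnected regions.

2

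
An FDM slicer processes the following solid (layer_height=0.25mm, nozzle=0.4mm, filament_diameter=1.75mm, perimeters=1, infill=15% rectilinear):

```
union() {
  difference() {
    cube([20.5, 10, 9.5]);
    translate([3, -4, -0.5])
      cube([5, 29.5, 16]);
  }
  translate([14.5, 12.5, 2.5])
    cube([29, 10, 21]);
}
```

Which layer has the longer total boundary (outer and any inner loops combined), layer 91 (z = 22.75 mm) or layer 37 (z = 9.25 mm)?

Layer 91 (z = 22.75): the cube does not reach this height (z outside [0, 9.5]); the cube at (3, -4) does not reach this height (z outside [-0.5, 15.5]); After the difference (first − rest): the first operand is absent here, so nothing remains; the cube at (14.5, 12.5) (footprint 29×10) is included at this height (perimeter 78.00 mm); Merging all regions: only the 29×10 cube at (14.5, 12.5) is present, so the union is just that shape — boundary = 78.00 mm. So its perimeter = 78.00 mm. Layer 37 (z = 9.25): the 20.5×10 cube contributes its full rectangle (perimeter 61.00 mm); the 5×29.5 cube at (3, -4) contributes its full rectangle (perimeter 69.00 mm); After the difference (first − rest): starting from the 20.5×10 cube, the 5×29.5 cube at (3, -4) partially overlaps it — only the 50.00 mm² overlap (of its 147.50 mm²) is removed, clipping the outline — boundary = 71.00 mm; the cube at (14.5, 12.5) is present — its section is the full 29×10 rectangle (perimeter 78.00 mm); Taking the union: the 2 present regions are separate (no shared area or edge), so areas and boundary lengths simply add and each stays a separate island — boundary = 149.00 mm. So its perimeter = 149.00 mm. Layer 37 is larger (149.00 vs 78.00 mm).

layer 37 (z = 9.25 mm)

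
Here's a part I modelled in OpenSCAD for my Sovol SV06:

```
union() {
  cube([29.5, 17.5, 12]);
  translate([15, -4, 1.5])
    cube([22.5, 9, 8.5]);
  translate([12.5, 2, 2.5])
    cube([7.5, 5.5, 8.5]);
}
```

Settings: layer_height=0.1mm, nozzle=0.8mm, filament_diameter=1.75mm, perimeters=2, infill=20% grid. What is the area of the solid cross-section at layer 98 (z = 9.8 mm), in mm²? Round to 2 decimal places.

646.25 mm²

At z = 9.8 mm: the cube (footprint 29.5×17.5) is included at this height (area 516.25 mm²); the 22.5×9 cube at (15, -4) contributes its full rectangle (area 202.50 mm²); the 7.5×5.5 cube at (12.5, 2) contributes its full rectangle (area 41.25 mm²); Combining (union): the regions partially overlap — summed areas 760.00 mm² minus the doubly-counted overlap 113.75 mm² gives 646.25 mm² — area = 646.25 mm². Overall, the cross-section is a single solid region. Net area = 646.25 mm².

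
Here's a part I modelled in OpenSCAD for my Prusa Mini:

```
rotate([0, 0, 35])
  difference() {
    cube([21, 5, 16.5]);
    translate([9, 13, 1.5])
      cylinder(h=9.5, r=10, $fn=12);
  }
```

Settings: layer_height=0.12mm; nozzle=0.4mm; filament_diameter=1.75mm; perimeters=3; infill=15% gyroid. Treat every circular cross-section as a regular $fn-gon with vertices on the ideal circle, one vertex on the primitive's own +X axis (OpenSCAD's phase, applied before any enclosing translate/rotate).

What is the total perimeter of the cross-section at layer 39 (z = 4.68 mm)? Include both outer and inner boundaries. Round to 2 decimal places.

At z = 4.68 mm: the cube (footprint 21×5) is included at this height (perimeter 52.00 mm); the r=10 cylinder at (9, 13) gives a regular 12-gon of circumradius 10 (constant along its height) (perimeter = 2·12·10.000·sin(180°/12) = 62.12 mm); Subtracting the remaining from the first: starting from the 21×5 cube, the r=10 cylinder at (9, 13) partially overlaps it — only the 13.74 mm² overlap (of its 300.00 mm²) is removed, clipping the outline — boundary = 52.90 mm; (rotated 35° about Z; rotation is an isometry so areas/perimeters/island counts are preserved). Overall, the cross-section is a single solid region. Total boundary length (outer) = 52.90 mm.

52.90 mm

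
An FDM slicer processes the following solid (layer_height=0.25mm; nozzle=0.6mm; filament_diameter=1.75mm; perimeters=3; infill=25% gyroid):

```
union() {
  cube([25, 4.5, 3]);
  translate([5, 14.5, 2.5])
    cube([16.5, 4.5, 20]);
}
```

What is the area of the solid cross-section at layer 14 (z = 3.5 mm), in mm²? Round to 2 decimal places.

At z = 3.5 mm: the cube does not reach this height (z outside [0, 3]); the 16.5×4.5 cube at (5, 14.5) contributes its full rectangle (area 74.25 mm²); Combining (union): only the 16.5×4.5 cube at (5, 14.5) is present, so the union is just that shape — area = 74.25 mm². Overall, the cross-section is a single solid region. Net area = 74.25 mm².

74.25 mm²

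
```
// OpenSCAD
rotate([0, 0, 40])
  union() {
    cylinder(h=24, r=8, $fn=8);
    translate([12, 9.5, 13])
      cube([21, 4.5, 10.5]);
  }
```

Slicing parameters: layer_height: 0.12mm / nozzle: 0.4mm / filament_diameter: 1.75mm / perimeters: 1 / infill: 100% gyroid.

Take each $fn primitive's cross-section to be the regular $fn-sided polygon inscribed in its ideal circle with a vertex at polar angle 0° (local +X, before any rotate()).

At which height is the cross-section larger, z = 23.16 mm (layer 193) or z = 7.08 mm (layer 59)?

Layer 193 (z = 23.16): the cylinder: section is a regular 8-gon, circumradius r=8 (area = (8/2)·8.000²·sin(360°/8) = 181.02 mm²); the cube at (12, 9.5) is present — its section is the full 21×4.5 rectangle (area 94.50 mm²); Taking the union: the 2 present regions are separate (no shared area or edge), so areas and boundary lengths simply add and each stays a separate island — area = 275.52 mm²; (whole slice rotated 40° about Z — lengths, areas and connectivity unchanged). So its area = 275.52 mm². Layer 59 (z = 7.08): the cylinder: section is a regular 8-gon, circumradius r=8 (area = (8/2)·8.000²·sin(360°/8) = 181.02 mm²); the cube at (12, 9.5) is absent (z outside [13, 23.5]); Combining (union): only the r=8 cylinder is present, so the union is just that shape — area = 181.02 mm²; (rotated 40° about Z; rotation is an isometry so areas/perimeters/island counts are preserved). So its area = 181.02 mm². Layer 193 is larger (275.52 vs 181.02 mm²).

layer 193 (z = 23.16 mm)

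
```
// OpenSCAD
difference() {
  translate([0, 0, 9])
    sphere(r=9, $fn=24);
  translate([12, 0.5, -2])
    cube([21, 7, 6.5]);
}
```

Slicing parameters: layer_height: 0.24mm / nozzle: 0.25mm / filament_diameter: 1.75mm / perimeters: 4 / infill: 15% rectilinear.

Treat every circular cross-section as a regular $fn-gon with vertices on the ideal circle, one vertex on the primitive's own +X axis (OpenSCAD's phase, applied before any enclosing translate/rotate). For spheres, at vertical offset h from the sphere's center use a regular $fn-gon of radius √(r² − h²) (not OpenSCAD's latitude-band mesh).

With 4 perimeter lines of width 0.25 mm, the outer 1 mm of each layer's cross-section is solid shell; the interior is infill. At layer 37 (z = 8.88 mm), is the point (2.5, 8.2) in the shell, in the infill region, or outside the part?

At z = 8.88 mm: the r=9 sphere slices to a regular 24-gon of circumradius 8.999 (√(r²−h²) with h=0.12 from center); the cube at (12, 0.5) is not intersected at this z (z outside [-2, 4.5]); Taking the first minus the rest: none of the subtracted shapes is present at this height, so the r=9 sphere is unchanged — 1 connected region. Overall, the cross-section is a single solid region. The nearest boundary edge runs (4.50, 7.79)→(2.33, 8.69); distance from the point to it = 0.39 mm. The point is inside the cross-section, 0.39 mm from the nearest boundary — within the 1 mm shell band (4 × 0.25).

shell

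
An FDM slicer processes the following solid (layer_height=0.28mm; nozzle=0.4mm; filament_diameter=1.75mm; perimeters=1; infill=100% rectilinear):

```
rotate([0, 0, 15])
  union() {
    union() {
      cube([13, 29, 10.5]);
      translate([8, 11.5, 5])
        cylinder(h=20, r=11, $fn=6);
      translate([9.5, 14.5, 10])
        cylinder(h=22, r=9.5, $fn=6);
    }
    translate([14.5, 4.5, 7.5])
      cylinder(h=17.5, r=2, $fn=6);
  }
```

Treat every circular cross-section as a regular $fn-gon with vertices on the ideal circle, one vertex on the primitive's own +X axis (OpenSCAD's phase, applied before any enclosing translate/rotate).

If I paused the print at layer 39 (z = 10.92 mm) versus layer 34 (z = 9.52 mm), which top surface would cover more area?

layer 34 (z = 9.52 mm)

Layer 39 (z = 10.92): the cube does not reach this height (z outside [0, 10.5]); the r=11 cylinder at (8, 11.5) contributes a regular 6-gon of circumradius 11 (area = (6/2)·11.000²·sin(360°/6) = 314.37 mm²); the cylinder at (9.5, 14.5): section is a regular 6-gon, circumradius r=9.5 (area = (6/2)·9.500²·sin(360°/6) = 234.48 mm²); Taking the union: the regions partially overlap — summed areas 548.84 mm² minus the doubly-counted overlap 204.04 mm² gives 344.80 mm² — area = 344.80 mm²; the cylinder at (14.5, 4.5): section is a regular 6-gon, circumradius r=2 (area = (6/2)·2.000²·sin(360°/6) = 10.39 mm²); Taking the union: the regions partially overlap — summed areas 355.19 mm² minus the doubly-counted overlap 6.69 mm² gives 348.50 mm² — area = 348.50 mm²; (rotated 15° about Z; rotation is an isometry so areas/perimeters/island counts are preserved). So its area = 348.50 mm². Layer 34 (z = 9.52): the 13×29 cube contributes its full rectangle (area 377.00 mm²); the cylinder at (8, 11.5): section is a regular 6-gon, circumradius r=11 (area = (6/2)·11.000²·sin(360°/6) = 314.37 mm²); the cylinder at (9.5, 14.5) is absent (z outside [10, 32]); Merging all regions: the regions partially overlap — summed areas 691.37 mm² minus the doubly-counted overlap 236.86 mm² gives 454.51 mm² — area = 454.51 mm²; the cylinder at (14.5, 4.5): section is a regular 6-gon, circumradius r=2 (area = (6/2)·2.000²·sin(360°/6) = 10.39 mm²); Taking the union: the regions partially overlap — summed areas 464.90 mm² minus the doubly-counted overlap 6.69 mm² gives 458.21 mm² — area = 458.21 mm²; (rotated 15° about Z; rotation is an isometry so areas/perimeters/island counts are preserved). So its area = 458.21 mm². Layer 34 is larger (458.21 vs 348.50 mm²).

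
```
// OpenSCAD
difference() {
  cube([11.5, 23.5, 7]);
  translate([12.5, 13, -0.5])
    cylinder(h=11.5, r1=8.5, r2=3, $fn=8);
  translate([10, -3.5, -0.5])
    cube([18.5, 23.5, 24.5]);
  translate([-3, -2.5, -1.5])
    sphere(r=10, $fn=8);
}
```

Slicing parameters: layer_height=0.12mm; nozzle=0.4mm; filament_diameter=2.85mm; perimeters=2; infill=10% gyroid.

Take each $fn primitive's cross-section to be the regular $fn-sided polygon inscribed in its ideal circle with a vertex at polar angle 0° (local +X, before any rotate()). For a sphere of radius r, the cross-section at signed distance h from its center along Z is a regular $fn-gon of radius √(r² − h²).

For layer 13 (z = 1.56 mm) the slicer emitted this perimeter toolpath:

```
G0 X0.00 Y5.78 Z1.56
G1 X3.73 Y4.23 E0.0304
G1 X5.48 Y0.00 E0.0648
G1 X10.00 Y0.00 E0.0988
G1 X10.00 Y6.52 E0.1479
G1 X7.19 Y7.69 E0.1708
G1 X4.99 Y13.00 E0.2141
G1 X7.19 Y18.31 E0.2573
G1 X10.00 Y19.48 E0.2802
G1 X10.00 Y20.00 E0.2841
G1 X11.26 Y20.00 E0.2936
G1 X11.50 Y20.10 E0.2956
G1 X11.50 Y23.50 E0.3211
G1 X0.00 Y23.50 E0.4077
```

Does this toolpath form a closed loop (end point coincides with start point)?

no

Start point (G0): (0.00, 5.78). End point (last G1): the path does not return to the start — open.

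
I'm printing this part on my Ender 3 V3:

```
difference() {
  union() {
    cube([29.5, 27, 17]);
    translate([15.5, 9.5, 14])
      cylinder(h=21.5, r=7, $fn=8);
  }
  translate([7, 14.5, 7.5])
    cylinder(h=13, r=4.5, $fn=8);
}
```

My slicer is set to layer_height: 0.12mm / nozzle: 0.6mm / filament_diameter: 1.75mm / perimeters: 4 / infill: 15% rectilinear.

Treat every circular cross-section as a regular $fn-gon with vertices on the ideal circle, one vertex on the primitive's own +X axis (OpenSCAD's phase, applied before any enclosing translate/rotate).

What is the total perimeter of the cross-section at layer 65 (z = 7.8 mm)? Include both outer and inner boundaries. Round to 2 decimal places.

140.55 mm

At z = 7.8 mm: the cube is present — its section is the full 29.5×27 rectangle (perimeter 113.00 mm); the cylinder at (15.5, 9.5) does not reach this height (z outside [14, 35.5]); Combining (union): only the 29.5×27 cube is present, so the union is just that shape — boundary = 113.00 mm; the cylinder at (7, 14.5): section is a regular 8-gon, circumradius r=4.5 (perimeter = 2·8·4.500·sin(180°/8) = 27.55 mm); Subtracting the remaining from the first: starting from that combined region, the r=4.5 cylinder at (7, 14.5) lies wholly inside it (removes its full 57.28 mm² and its 27.55 mm outline becomes a hole wall) — boundary (outer + 1 inner loop) = 140.55 mm. Overall, the cross-section is one region with 1 hole. Total boundary length (outer + inner) = 140.55 mm.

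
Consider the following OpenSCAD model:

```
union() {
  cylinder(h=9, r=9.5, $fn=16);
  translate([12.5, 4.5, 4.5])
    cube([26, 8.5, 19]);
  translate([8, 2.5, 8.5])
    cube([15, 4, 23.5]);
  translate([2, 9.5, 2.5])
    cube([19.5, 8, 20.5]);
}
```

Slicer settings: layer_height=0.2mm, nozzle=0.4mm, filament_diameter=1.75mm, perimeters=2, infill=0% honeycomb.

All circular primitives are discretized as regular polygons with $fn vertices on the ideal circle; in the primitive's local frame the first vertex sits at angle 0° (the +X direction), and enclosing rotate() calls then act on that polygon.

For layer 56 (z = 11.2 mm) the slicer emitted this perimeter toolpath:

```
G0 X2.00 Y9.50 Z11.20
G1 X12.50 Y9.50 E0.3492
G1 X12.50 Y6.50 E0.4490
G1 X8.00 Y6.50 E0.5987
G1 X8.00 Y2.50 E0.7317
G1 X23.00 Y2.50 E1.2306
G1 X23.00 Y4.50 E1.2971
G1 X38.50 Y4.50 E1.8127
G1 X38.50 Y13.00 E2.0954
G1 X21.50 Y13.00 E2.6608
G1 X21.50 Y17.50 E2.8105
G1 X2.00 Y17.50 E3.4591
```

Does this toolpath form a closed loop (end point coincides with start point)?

no

Start point (G0): (2.00, 9.50). End point (last G1): the path does not return to the start — open.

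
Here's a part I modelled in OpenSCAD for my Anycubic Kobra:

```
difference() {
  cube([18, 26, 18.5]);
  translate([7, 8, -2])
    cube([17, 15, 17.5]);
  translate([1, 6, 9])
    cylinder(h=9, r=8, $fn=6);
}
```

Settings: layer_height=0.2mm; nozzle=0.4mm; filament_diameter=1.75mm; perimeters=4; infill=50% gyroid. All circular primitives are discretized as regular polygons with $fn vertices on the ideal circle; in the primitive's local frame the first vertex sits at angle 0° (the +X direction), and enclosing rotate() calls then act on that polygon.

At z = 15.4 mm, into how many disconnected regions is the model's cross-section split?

At z = 15.4 mm: the cube is present — its section is the full 18×26 rectangle; the cube at (7, 8) is present — its section is the full 17×15 rectangle; the r=8 cylinder at (1, 6) contributes a regular 6-gon of circumradius 8; After the difference (first − rest): starting from the 18×26 cube, the 17×15 cube at (7, 8) partially overlaps it — only the 165.00 mm² overlap (of its 255.00 mm²) is removed, clipping the outline; the r=8 cylinder at (1, 6) partially overlaps it — only the 91.49 mm² overlap (of its 166.28 mm²) is removed, clipping the outline — 2 connected regions. The result has 2 disconnected regions.

2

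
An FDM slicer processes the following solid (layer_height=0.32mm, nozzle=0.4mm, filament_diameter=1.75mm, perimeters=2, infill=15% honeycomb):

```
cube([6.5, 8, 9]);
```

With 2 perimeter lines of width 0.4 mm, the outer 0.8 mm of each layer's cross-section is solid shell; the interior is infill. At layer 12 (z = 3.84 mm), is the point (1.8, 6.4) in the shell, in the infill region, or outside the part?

At z = 3.84 mm: the cube (footprint 6.5×8) is included at this height. Overall, the cross-section is a single solid region. The nearest boundary edge runs (6.50, 8.00)→(0.00, 8.00); distance from the point to it = 1.60 mm. The point is inside the cross-section and 1.60 mm from the nearest boundary — more than the 0.8 mm shell width (2 × 0.4), so it's in the infill interior.

infill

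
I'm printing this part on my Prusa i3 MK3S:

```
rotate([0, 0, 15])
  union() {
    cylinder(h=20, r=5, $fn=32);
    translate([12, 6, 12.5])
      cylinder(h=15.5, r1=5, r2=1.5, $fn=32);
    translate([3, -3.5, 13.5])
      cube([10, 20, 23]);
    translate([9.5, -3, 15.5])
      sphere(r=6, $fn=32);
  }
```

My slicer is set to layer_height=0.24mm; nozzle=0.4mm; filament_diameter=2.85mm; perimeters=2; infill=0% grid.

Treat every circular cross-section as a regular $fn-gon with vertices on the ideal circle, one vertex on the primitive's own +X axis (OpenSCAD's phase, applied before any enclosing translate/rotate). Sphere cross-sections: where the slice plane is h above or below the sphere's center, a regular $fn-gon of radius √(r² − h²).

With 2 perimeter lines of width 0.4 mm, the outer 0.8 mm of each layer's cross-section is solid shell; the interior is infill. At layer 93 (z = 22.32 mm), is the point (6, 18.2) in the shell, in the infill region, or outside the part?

shell

At z = 22.32 mm: the cylinder does not reach this height (z outside [0, 20]); the cone at (12, 6) (r1=5→r2=1.5) has section circumradius 2.783 here — a regular 32-gon; the cube at (3, -3.5) (footprint 10×20) is included at this height; the sphere at (9.5, -3) is not intersected at this z (|z−center|=6.820 > r=6); Combining (union): the regions partially overlap (shared area 17.51 mm²), so overlapping operands fuse into one piece — 1 connected region; (rotated 15° about Z; rotation is an isometry so areas/perimeters/island counts are preserved). Overall, the cross-section is a single solid region. Undo the 15° rotation: the query point maps to (10.506, 16.027) in the un-rotated model frame. The nearest boundary edge runs (3.00, 16.50)→(13.00, 16.50); distance from the point to it = 0.47 mm. The point is inside the cross-section, 0.47 mm from the nearest boundary — within the 0.8 mm shell band (2 × 0.4).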